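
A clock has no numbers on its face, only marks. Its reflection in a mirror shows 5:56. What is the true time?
Reflection across the vertical (12-6) axis maps a hand at angle A degrees to (360 - A) degrees, which sends a reading of T minutes past 12:00 to (720 - T) minutes past 12:00.
Mirror reads 5:56 = 356 minutes past 12:00.
Actual time: (720 - 356) mod 720 = 364 minutes = 6:04.

Final answer: 6:04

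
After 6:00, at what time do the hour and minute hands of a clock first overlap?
The minute hand gains 5.5 degrees per minute on the hour hand.
At 6:00, the hour hand is at 180 degrees and the minute hand is at 0 degrees.
The gap is 180 degrees. Time to close: 180/5.5 = 60 x 6/11 = 32.73 minutes.
The hands overlap at 32.73 minutes past 6:00.

Final answer: 32.73 minutes past 6:00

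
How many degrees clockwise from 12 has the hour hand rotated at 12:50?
The hour hand moves 30 degrees per hour and 0.5 degrees per minute.
At 12:50: (0) x 30 + 50 x 0.5 = 0 + 25 = 25 degrees

Final answer: 25 degrees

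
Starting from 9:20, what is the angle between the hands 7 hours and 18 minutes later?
First find the time 7 hours and 18 minutes after 9:20.
Total minutes: 9 x 60 + 20 + 7 x 60 + 18 = 998.
998 mod 720 = 278 minutes = 4:38.
Now compute the angle at 4:38:
Hour hand: 4 x 30 + 38 x 0.5 = 139 degrees
Minute hand: 38 x 6 = 228 degrees
Difference: |139 - 228| = 89 degrees
The angle is 89 degrees

Final answer: 89 degrees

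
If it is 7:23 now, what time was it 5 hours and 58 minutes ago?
Starting time: 7:23 = 443 total minutes past 12:00
Subtracting: 5 hours and 58 minutes = 358 minutes
443 - 358 = 85 minutes
= 1 hour and 25 minutes past 12:00 = 1:25

Final answer: 1:25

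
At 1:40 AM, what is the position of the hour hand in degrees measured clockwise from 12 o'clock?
The hour hand moves 30 degrees per hour and 0.5 degrees per minute.
At 1:40: (1) x 30 + 40 x 0.5 = 30 + 20 = 50 degrees

Final answer: 50 degrees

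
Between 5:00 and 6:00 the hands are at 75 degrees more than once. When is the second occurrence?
At t minutes past 5:00, the hour hand is at 30 x 5 + 0.5t degrees and the minute hand is at 6t degrees.
The smaller angle between them is 75 degrees when |30H - 5.5t| = 75 or |30H - 5.5t| = 285.
With H = 5, solve 30 x 5 - 5.5t = +/- target for each target:
  t = (30 x 5 - 75) / 5.5 = 13.64
  t = (30 x 5 + 75) / 5.5 = 40.91
  t = (30 x 5 - 285) / 5.5 = -24.55 (outside (0, 60))
  t = (30 x 5 + 285) / 5.5 = 79.09 (outside (0, 60))
Valid solutions in (0, 60): {13.64, 40.91} minutes.
The second occurrence is t = 40.91 minutes.
The hands form a 75-degree angle at 40.91 minutes past 5:00.

Final answer: 40.91 minutes past 5:00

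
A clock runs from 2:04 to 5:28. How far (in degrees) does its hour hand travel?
The hour hand moves 0.5 degrees per minute.
Time elapsed: 5:28 - 2:04 = 204 minutes
Angular displacement: 204 x 0.5 = 102 degrees

Final answer: 102 degrees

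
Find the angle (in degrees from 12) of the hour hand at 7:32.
The hour hand moves 30 degrees per hour and 0.5 degrees per minute.
At 7:32: (7) x 30 + 32 x 0.5 = 210 + 16 = 226 degrees

Final answer: 226 degrees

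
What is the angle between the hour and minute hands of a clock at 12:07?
Hour hand position: 0 x 30 + 7 x 0.5 = 3.5 degrees
Minute hand position: 7 x 6 = 42 degrees
Difference: |3.5 - 42| = 38.5 degrees
The angle between the hands is 38.5 degrees

Final answer: 38.5 degrees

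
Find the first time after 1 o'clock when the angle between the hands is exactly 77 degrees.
At t minutes past 1:00, the hour hand is at 30 x 1 + 0.5t degrees and the minute hand is at 6t degrees.
The smaller angle between them is 77 degrees when |30H - 5.5t| = 77 or |30H - 5.5t| = 283.
With H = 1, solve 30 x 1 - 5.5t = +/- target for each target:
  t = (30 x 1 - 77) / 5.5 = -8.55 (outside (0, 60))
  t = (30 x 1 + 77) / 5.5 = 19.45
  t = (30 x 1 - 283) / 5.5 = -46 (outside (0, 60))
  t = (30 x 1 + 283) / 5.5 = 56.91
Valid solutions in (0, 60): {19.45, 56.91} minutes.
The first occurrence is t = 19.45 minutes.
The hands form a 77-degree angle at 19.45 minutes past 1:00.

Final answer: 19.45 minutes past 1:00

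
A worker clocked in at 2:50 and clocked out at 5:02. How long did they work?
From 2:50 to 5:02:
(5 x 60 + 2) - (2 x 60 + 50) = 302 - 170 = 132 minutes
= 2 hours and 12 minutes

Final answer: 2 hours and 12 minutes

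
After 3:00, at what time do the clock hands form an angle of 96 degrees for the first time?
At t minutes past 3:00, the hour hand is at 30 x 3 + 0.5t degrees and the minute hand is at 6t degrees.
The smaller angle between them is 96 degrees when |30H - 5.5t| = 96 or |30H - 5.5t| = 264.
With H = 3, solve 30 x 3 - 5.5t = +/- target for each target:
  t = (30 x 3 - 96) / 5.5 = -1.09 (outside (0, 60))
  t = (30 x 3 + 96) / 5.5 = 33.82
  t = (30 x 3 - 264) / 5.5 = -31.64 (outside (0, 60))
  t = (30 x 3 + 264) / 5.5 = 64.36 (outside (0, 60))
Valid solutions in (0, 60): {33.82} minutes.
The first occurrence is t = 33.82 minutes.
The hands form a 96-degree angle at 33.82 minutes past 3:00.

Final answer: 33.82 minutes past 3:00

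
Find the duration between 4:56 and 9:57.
From 4:56 to 9:57:
(9 x 60 + 57) - (4 x 60 + 56) = 597 - 296 = 301 minutes
= 5 hours and 1 minute

Final answer: 5 hours and 1 minute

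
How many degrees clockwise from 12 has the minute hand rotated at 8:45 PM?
The minute hand moves 6 degrees per minute.
At 8:45: 45 x 6 = 270 degrees

Final answer: 270 degrees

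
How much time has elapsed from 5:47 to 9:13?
From 5:47 to 9:13:
(9 x 60 + 13) - (5 x 60 + 47) = 553 - 347 = 206 minutes
= 3 hours and 26 minutes

Final answer: 3 hours and 26 minutes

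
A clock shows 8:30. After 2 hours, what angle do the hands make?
First find the time 2 hours after 8:30.
Total minutes: 8 x 60 + 30 + 2 x 60 + 0 = 630.
630 mod 720 = 630 minutes = 10:30.
Now compute the angle at 10:30:
Hour hand: 10 x 30 + 30 x 0.5 = 315 degrees
Minute hand: 30 x 6 = 180 degrees
Difference: |315 - 180| = 135 degrees
The angle is 135 degrees

Final answer: 135 degrees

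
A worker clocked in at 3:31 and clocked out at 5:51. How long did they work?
From 3:31 to 5:51:
(5 x 60 + 51) - (3 x 60 + 31) = 351 - 211 = 140 minutes
= 2 hours and 20 minutes

Final answer: 2 hours and 20 minutes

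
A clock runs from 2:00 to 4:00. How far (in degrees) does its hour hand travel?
The hour hand moves 0.5 degrees per minute.
Time elapsed: 4:00 - 2:00 = 120 minutes
Angular displacement: 120 x 0.5 = 60 degrees

Final answer: 60 degrees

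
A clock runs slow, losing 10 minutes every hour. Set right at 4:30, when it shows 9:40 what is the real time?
For every 60 true minutes, the faulty clock advances 50 minutes, so 1 faulty-clock minute corresponds to 60/50 true minutes.
From 4:30 to 9:40 on the faulty dial is 310 minutes.
True elapsed: 310 x 60/50 = 372 minutes = 6 hours and 12 minutes.
True time: 4:30 + 6 hours and 12 minutes = 10:42.

Final answer: 10:42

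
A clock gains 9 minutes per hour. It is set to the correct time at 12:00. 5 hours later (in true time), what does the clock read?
For every 60 true minutes, the faulty clock advances 60 + 9 = 69 minutes.
True elapsed: 5 hours = 300 minutes.
Faulty clock advances: 300 x 69/60 = 345 minutes (drift: 45 minutes ahead).
Shown time: 12:00 + 345 minutes = 5:45.

Final answer: 5:45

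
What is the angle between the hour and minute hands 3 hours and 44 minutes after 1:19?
First find the time 3 hours and 44 minutes after 1:19.
Total minutes: 1 x 60 + 19 + 3 x 60 + 44 = 303.
303 mod 720 = 303 minutes = 5:03.
Now compute the angle at 5:03:
Hour hand: 5 x 30 + 3 x 0.5 = 151.5 degrees
Minute hand: 3 x 6 = 18 degrees
Difference: |151.5 - 18| = 133.5 degrees
The angle is 133.5 degrees

Final answer: 133.5 degrees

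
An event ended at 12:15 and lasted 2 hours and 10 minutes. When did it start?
Starting time: 12:15 = 15 total minutes past 12:00
Subtracting: 2 hours and 10 minutes = 130 minutes
15 - 130 = -115 (negative, add 12 hours = 720) = 605 minutes
= 10 hours and 5 minutes past 12:00 = 10:05

Final answer: 10:05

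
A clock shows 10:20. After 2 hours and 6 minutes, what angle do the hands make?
First find the time 2 hours and 6 minutes after 10:20.
Total minutes: 10 x 60 + 20 + 2 x 60 + 6 = 746.
746 mod 720 = 26 minutes = 12:26.
Now compute the angle at 12:26:
Hour hand: 0 x 30 + 26 x 0.5 = 13 degrees
Minute hand: 26 x 6 = 156 degrees
Difference: |13 - 156| = 143 degrees
The angle is 143 degrees

Final answer: 143 degrees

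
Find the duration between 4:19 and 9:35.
From 4:19 to 9:35:
(9 x 60 + 35) - (4 x 60 + 19) = 575 - 259 = 316 minutes
= 5 hours and 16 minutes

Final answer: 5 hours and 16 minutes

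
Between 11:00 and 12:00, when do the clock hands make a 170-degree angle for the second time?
At t minutes past 11:00, the hour hand is at 30 x 11 + 0.5t degrees and the minute hand is at 6t degrees.
The smaller angle between them is 170 degrees when |30H - 5.5t| = 170 or |30H - 5.5t| = 190.
With H = 11, solve 30 x 11 - 5.5t = +/- target for each target:
  t = (30 x 11 - 170) / 5.5 = 29.09
  t = (30 x 11 + 170) / 5.5 = 90.91 (outside (0, 60))
  t = (30 x 11 - 190) / 5.5 = 25.45
  t = (30 x 11 + 190) / 5.5 = 94.55 (outside (0, 60))
Valid solutions in (0, 60): {25.45, 29.09} minutes.
The second occurrence is t = 29.09 minutes.
The hands form a 170-degree angle at 29.09 minutes past 11:00.

Final answer: 29.09 minutes past 11:00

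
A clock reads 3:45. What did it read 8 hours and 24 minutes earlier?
Starting time: 3:45 = 225 total minutes past 12:00
Subtracting: 8 hours and 24 minutes = 504 minutes
225 - 504 = -279 (negative, add 12 hours = 720) = 441 minutes
= 7 hours and 21 minutes past 12:00 = 7:21

Final answer: 7:21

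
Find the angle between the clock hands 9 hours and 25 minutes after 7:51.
First find the time 9 hours and 25 minutes after 7:51.
Total minutes: 7 x 60 + 51 + 9 x 60 + 25 = 1036.
1036 mod 720 = 316 minutes = 5:16.
Now compute the angle at 5:16:
Hour hand: 5 x 30 + 16 x 0.5 = 158 degrees
Minute hand: 16 x 6 = 96 degrees
Difference: |158 - 96| = 62 degrees
The angle is 62 degrees

Final answer: 62 degrees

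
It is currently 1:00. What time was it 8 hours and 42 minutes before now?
Starting time: 1:00 = 60 total minutes past 12:00
Subtracting: 8 hours and 42 minutes = 522 minutes
60 - 522 = -462 (negative, add 12 hours = 720) = 258 minutes
= 4 hours and 18 minutes past 12:00 = 4:18

Final answer: 4:18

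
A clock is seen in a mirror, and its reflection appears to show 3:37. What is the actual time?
Reflection across the vertical (12-6) axis maps a hand at angle A degrees to (360 - A) degrees, which sends a reading of T minutes past 12:00 to (720 - T) minutes past 12:00.
Mirror reads 3:37 = 217 minutes past 12:00.
Actual time: (720 - 217) mod 720 = 503 minutes = 8:23.

Final answer: 8:23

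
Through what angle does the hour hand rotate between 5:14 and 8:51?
The hour hand moves 0.5 degrees per minute.
Time elapsed: 8:51 - 5:14 = 217 minutes
Angular displacement: 217 x 0.5 = 108.5 degrees

Final answer: 108.5 degrees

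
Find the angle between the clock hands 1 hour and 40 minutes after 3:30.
First find the time 1 hour and 40 minutes after 3:30.
Total minutes: 3 x 60 + 30 + 1 x 60 + 40 = 310.
310 mod 720 = 310 minutes = 5:10.
Now compute the angle at 5:10:
Hour hand: 5 x 30 + 10 x 0.5 = 155 degrees
Minute hand: 10 x 6 = 60 degrees
Difference: |155 - 60| = 95 degrees
The angle is 95 degrees

Final answer: 95 degrees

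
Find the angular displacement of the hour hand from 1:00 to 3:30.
The hour hand moves 0.5 degrees per minute.
Time elapsed: 3:30 - 1:00 = 150 minutes
Angular displacement: 150 x 0.5 = 75 degrees

Final answer: 75 degrees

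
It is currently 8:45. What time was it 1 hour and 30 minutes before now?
Starting time: 8:45 = 525 total minutes past 12:00
Subtracting: 1 hour and 30 minutes = 90 minutes
525 - 90 = 435 minutes
= 7 hours and 15 minutes past 12:00 = 7:15

Final answer: 7:15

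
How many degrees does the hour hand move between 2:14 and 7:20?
The hour hand moves 0.5 degrees per minute.
Time elapsed: 7:20 - 2:14 = 306 minutes
Angular displacement: 306 x 0.5 = 153 degrees

Final answer: 153 degrees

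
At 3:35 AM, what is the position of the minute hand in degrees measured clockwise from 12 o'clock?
The minute hand moves 6 degrees per minute.
At 3:35: 35 x 6 = 210 degrees

Final answer: 210 degrees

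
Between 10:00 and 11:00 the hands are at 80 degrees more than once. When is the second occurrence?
At t minutes past 10:00, the hour hand is at 30 x 10 + 0.5t degrees and the minute hand is at 6t degrees.
The smaller angle between them is 80 degrees when |30H - 5.5t| = 80 or |30H - 5.5t| = 280.
With H = 10, solve 30 x 10 - 5.5t = +/- target for each target:
  t = (30 x 10 - 80) / 5.5 = 40
  t = (30 x 10 + 80) / 5.5 = 69.09 (outside (0, 60))
  t = (30 x 10 - 280) / 5.5 = 3.64
  t = (30 x 10 + 280) / 5.5 = 105.45 (outside (0, 60))
Valid solutions in (0, 60): {3.64, 40} minutes.
The second occurrence is t = 40 minutes.
The hands form a 80-degree angle at 40 minutes past 10:00.

Final answer: 40 minutes past 10:00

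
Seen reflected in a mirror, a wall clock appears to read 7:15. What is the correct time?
Reflection across the vertical (12-6) axis maps a hand at angle A degrees to (360 - A) degrees, which sends a reading of T minutes past 12:00 to (720 - T) minutes past 12:00.
Mirror reads 7:15 = 435 minutes past 12:00.
Actual time: (720 - 435) mod 720 = 285 minutes = 4:45.

Final answer: 4:45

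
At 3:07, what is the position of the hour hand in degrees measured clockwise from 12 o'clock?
The hour hand moves 30 degrees per hour and 0.5 degrees per minute.
At 3:07: (3) x 30 + 7 x 0.5 = 90 + 3.5 = 93.5 degrees

Final answer: 93.5 degrees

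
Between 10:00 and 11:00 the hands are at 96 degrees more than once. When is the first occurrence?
At t minutes past 10:00, the hour hand is at 30 x 10 + 0.5t degrees and the minute hand is at 6t degrees.
The smaller angle between them is 96 degrees when |30H - 5.5t| = 96 or |30H - 5.5t| = 264.
With H = 10, solve 30 x 10 - 5.5t = +/- target for each target:
  t = (30 x 10 - 96) / 5.5 = 37.09
  t = (30 x 10 + 96) / 5.5 = 72 (outside (0, 60))
  t = (30 x 10 - 264) / 5.5 = 6.55
  t = (30 x 10 + 264) / 5.5 = 102.55 (outside (0, 60))
Valid solutions in (0, 60): {6.55, 37.09} minutes.
The first occurrence is t = 6.55 minutes.
The hands form a 96-degree angle at 6.55 minutes past 10:00.

Final answer: 6.55 minutes past 10:00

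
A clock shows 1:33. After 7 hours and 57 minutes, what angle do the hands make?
First find the time 7 hours and 57 minutes after 1:33.
Total minutes: 1 x 60 + 33 + 7 x 60 + 57 = 570.
570 mod 720 = 570 minutes = 9:30.
Now compute the angle at 9:30:
Hour hand: 9 x 30 + 30 x 0.5 = 285 degrees
Minute hand: 30 x 6 = 180 degrees
Difference: |285 - 180| = 105 degrees
The angle is 105 degrees

Final answer: 105 degrees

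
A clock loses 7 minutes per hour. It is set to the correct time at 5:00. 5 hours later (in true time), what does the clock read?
For every 60 true minutes, the faulty clock advances 60 - 7 = 53 minutes.
True elapsed: 5 hours = 300 minutes.
Faulty clock advances: 300 x 53/60 = 265 minutes (drift: 35 minutes behind).
Shown time: 5:00 + 265 minutes = 9:25.

Final answer: 9:25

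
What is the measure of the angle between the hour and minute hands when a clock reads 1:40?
Hour hand position: 1 x 30 + 40 x 0.5 = 50 degrees
Minute hand position: 40 x 6 = 240 degrees
Difference: |50 - 240| = 190 degrees
Since 190 > 180, the smaller angle is 360 - 190 = 170 degrees

Final answer: 170 degrees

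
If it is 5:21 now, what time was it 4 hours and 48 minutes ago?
Starting time: 5:21 = 321 total minutes past 12:00
Subtracting: 4 hours and 48 minutes = 288 minutes
321 - 288 = 33 minutes
= 33 minutes past 12:00 = 12:33

Final answer: 12:33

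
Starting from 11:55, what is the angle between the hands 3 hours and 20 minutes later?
First find the time 3 hours and 20 minutes after 11:55.
Total minutes: 11 x 60 + 55 + 3 x 60 + 20 = 915.
915 mod 720 = 195 minutes = 3:15.
Now compute the angle at 3:15:
Hour hand: 3 x 30 + 15 x 0.5 = 97.5 degrees
Minute hand: 15 x 6 = 90 degrees
Difference: |97.5 - 90| = 7.5 degrees
The angle is 7.5 degrees

Final answer: 7.5 degrees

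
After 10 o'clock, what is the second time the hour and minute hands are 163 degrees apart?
At t minutes past 10:00, the hour hand is at 30 x 10 + 0.5t degrees and the minute hand is at 6t degrees.
The smaller angle between them is 163 degrees when |30H - 5.5t| = 163 or |30H - 5.5t| = 197.
With H = 10, solve 30 x 10 - 5.5t = +/- target for each target:
  t = (30 x 10 - 163) / 5.5 = 24.91
  t = (30 x 10 + 163) / 5.5 = 84.18 (outside (0, 60))
  t = (30 x 10 - 197) / 5.5 = 18.73
  t = (30 x 10 + 197) / 5.5 = 90.36 (outside (0, 60))
Valid solutions in (0, 60): {18.73, 24.91} minutes.
The second occurrence is t = 24.91 minutes.
The hands form a 163-degree angle at 24.91 minutes past 10:00.

Final answer: 24.91 minutes past 10:00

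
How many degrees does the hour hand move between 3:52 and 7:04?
The hour hand moves 0.5 degrees per minute.
Time elapsed: 7:04 - 3:52 = 192 minutes
Angular displacement: 192 x 0.5 = 96 degrees

Final answer: 96 degrees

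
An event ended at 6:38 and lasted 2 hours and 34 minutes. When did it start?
Starting time: 6:38 = 398 total minutes past 12:00
Subtracting: 2 hours and 34 minutes = 154 minutes
398 - 154 = 244 minutes
= 4 hours and 4 minutes past 12:00 = 4:04

Final answer: 4:04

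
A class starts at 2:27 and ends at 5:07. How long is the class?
From 2:27 to 5:07:
(5 x 60 + 7) - (2 x 60 + 27) = 307 - 147 = 160 minutes
= 2 hours and 40 minutes

Final answer: 2 hours and 40 minutes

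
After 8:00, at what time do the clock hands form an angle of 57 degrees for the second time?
At t minutes past 8:00, the hour hand is at 30 x 8 + 0.5t degrees and the minute hand is at 6t degrees.
The smaller angle between them is 57 degrees when |30H - 5.5t| = 57 or |30H - 5.5t| = 303.
With H = 8, solve 30 x 8 - 5.5t = +/- target for each target:
  t = (30 x 8 - 57) / 5.5 = 33.27
  t = (30 x 8 + 57) / 5.5 = 54
  t = (30 x 8 - 303) / 5.5 = -11.45 (outside (0, 60))
  t = (30 x 8 + 303) / 5.5 = 98.73 (outside (0, 60))
Valid solutions in (0, 60): {33.27, 54} minutes.
The second occurrence is t = 54 minutes.
The hands form a 57-degree angle at 54 minutes past 8:00.

Final answer: 54 minutes past 8:00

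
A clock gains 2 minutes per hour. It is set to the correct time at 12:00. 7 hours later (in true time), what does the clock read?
For every 60 true minutes, the faulty clock advances 60 + 2 = 62 minutes.
True elapsed: 7 hours = 420 minutes.
Faulty clock advances: 420 x 62/60 = 434 minutes (drift: 14 minutes ahead).
Shown time: 12:00 + 434 minutes = 7:14.

Final answer: 7:14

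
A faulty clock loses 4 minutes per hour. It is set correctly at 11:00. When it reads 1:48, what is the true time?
For every 60 true minutes, the faulty clock advances 56 minutes, so 1 faulty-clock minute corresponds to 60/56 true minutes.
From 11:00 to 1:48 on the faulty dial is 168 minutes.
True elapsed: 168 x 60/56 = 180 minutes = 3 hours.
True time: 11:00 + 3 hours = 2:00.

Final answer: 2:00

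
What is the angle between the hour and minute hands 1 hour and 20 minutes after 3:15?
First find the time 1 hour and 20 minutes after 3:15.
Total minutes: 3 x 60 + 15 + 1 x 60 + 20 = 275.
275 mod 720 = 275 minutes = 4:35.
Now compute the angle at 4:35:
Hour hand: 4 x 30 + 35 x 0.5 = 137.5 degrees
Minute hand: 35 x 6 = 210 degrees
Difference: |137.5 - 210| = 72.5 degrees
The angle is 72.5 degrees

Final answer: 72.5 degrees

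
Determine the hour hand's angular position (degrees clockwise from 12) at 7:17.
The hour hand moves 30 degrees per hour and 0.5 degrees per minute.
At 7:17: (7) x 30 + 17 x 0.5 = 210 + 8.5 = 218.5 degrees

Final answer: 218.5 degrees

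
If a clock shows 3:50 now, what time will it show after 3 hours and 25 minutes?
Starting time: 3:50
Adding 25 minutes to 50 minutes: 50 + 25 = 75 minutes = 1 hour and 15 minutes
Adding 3 hours: 3 + 3 + 1 (carry) = 7
Final time: 7:15

Final answer: 7:15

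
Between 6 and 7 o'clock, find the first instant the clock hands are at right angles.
At t minutes past 6:00, the hour hand is at 30 x 6 + 0.5t degrees and the minute hand is at 6t degrees.
The smaller angle between them is 90 degrees when |30H - 5.5t| = 90 or |30H - 5.5t| = 270.
With H = 6, solve 30 x 6 - 5.5t = +/- target for each target:
  t = (30 x 6 - 90) / 5.5 = 16.36
  t = (30 x 6 + 90) / 5.5 = 49.09
  t = (30 x 6 - 270) / 5.5 = -16.36 (outside (0, 60))
  t = (30 x 6 + 270) / 5.5 = 81.82 (outside (0, 60))
Valid solutions in (0, 60): {16.36, 49.09} minutes.
First occurrence: t = 16.36 minutes.
The hands are at right angles at 16.36 minutes past 6:00.

Final answer: 16.36 minutes past 6:00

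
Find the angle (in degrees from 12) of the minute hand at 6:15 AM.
The minute hand moves 6 degrees per minute.
At 6:15: 15 x 6 = 90 degrees

Final answer: 90 degrees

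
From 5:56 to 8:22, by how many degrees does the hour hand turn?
The hour hand moves 0.5 degrees per minute.
Time elapsed: 8:22 - 5:56 = 146 minutes
Angular displacement: 146 x 0.5 = 73 degrees

Final answer: 73 degrees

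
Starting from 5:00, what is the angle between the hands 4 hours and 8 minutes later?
First find the time 4 hours and 8 minutes after 5:00.
Total minutes: 5 x 60 + 0 + 4 x 60 + 8 = 548.
548 mod 720 = 548 minutes = 9:08.
Now compute the angle at 9:08:
Hour hand: 9 x 30 + 8 x 0.5 = 274 degrees
Minute hand: 8 x 6 = 48 degrees
Difference: |274 - 48| = 226 degrees
Smaller angle: 360 - 226 = 134 degrees

Final answer: 134 degrees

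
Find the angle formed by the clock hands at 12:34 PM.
Hour hand position: 0 x 30 + 34 x 0.5 = 17 degrees
Minute hand position: 34 x 6 = 204 degrees
Difference: |17 - 204| = 187 degrees
Since 187 > 180, the smaller angle is 360 - 187 = 173 degrees

Final answer: 173 degrees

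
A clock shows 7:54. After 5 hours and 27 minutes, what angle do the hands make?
First find the time 5 hours and 27 minutes after 7:54.
Total minutes: 7 x 60 + 54 + 5 x 60 + 27 = 801.
801 mod 720 = 81 minutes = 1:21.
Now compute the angle at 1:21:
Hour hand: 1 x 30 + 21 x 0.5 = 40.5 degrees
Minute hand: 21 x 6 = 126 degrees
Difference: |40.5 - 126| = 85.5 degrees
The angle is 85.5 degrees

Final answer: 85.5 degrees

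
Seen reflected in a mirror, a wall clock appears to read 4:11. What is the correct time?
Reflection across the vertical (12-6) axis maps a hand at angle A degrees to (360 - A) degrees, which sends a reading of T minutes past 12:00 to (720 - T) minutes past 12:00.
Mirror reads 4:11 = 251 minutes past 12:00.
Actual time: (720 - 251) mod 720 = 469 minutes = 7:49.

Final answer: 7:49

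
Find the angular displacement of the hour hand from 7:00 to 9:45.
The hour hand moves 0.5 degrees per minute.
Time elapsed: 9:45 - 7:00 = 165 minutes
Angular displacement: 165 x 0.5 = 82.5 degrees

Final answer: 82.5 degrees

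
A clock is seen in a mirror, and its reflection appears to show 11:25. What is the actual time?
Reflection across the vertical (12-6) axis maps a hand at angle A degrees to (360 - A) degrees, which sends a reading of T minutes past 12:00 to (720 - T) minutes past 12:00.
Mirror reads 11:25 = 685 minutes past 12:00.
Actual time: (720 - 685) mod 720 = 35 minutes = 12:35.

Final answer: 12:35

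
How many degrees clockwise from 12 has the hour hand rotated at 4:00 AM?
The hour hand moves 30 degrees per hour and 0.5 degrees per minute.
At 4:00: (4) x 30 + 0 x 0.5 = 120 + 0 = 120 degrees

Final answer: 120 degrees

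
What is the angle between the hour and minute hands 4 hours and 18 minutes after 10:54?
First find the time 4 hours and 18 minutes after 10:54.
Total minutes: 10 x 60 + 54 + 4 x 60 + 18 = 912.
912 mod 720 = 192 minutes = 3:12.
Now compute the angle at 3:12:
Hour hand: 3 x 30 + 12 x 0.5 = 96 degrees
Minute hand: 12 x 6 = 72 degrees
Difference: |96 - 72| = 24 degrees
The angle is 24 degrees

Final answer: 24 degrees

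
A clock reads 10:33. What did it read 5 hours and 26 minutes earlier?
Starting time: 10:33 = 633 total minutes past 12:00
Subtracting: 5 hours and 26 minutes = 326 minutes
633 - 326 = 307 minutes
= 5 hours and 7 minutes past 12:00 = 5:07

Final answer: 5:07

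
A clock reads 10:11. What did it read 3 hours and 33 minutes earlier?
Starting time: 10:11 = 611 total minutes past 12:00
Subtracting: 3 hours and 33 minutes = 213 minutes
611 - 213 = 398 minutes
= 6 hours and 38 minutes past 12:00 = 6:38

Final answer: 6:38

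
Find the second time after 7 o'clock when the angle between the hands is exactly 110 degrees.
At t minutes past 7:00, the hour hand is at 30 x 7 + 0.5t degrees and the minute hand is at 6t degrees.
The smaller angle between them is 110 degrees when |30H - 5.5t| = 110 or |30H - 5.5t| = 250.
With H = 7, solve 30 x 7 - 5.5t = +/- target for each target:
  t = (30 x 7 - 110) / 5.5 = 18.18
  t = (30 x 7 + 110) / 5.5 = 58.18
  t = (30 x 7 - 250) / 5.5 = -7.27 (outside (0, 60))
  t = (30 x 7 + 250) / 5.5 = 83.64 (outside (0, 60))
Valid solutions in (0, 60): {18.18, 58.18} minutes.
The second occurrence is t = 58.18 minutes.
The hands form a 110-degree angle at 58.18 minutes past 7:00.

Final answer: 58.18 minutes past 7:00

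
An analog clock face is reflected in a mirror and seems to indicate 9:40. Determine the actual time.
Reflection across the vertical (12-6) axis maps a hand at angle A degrees to (360 - A) degrees, which sends a reading of T minutes past 12:00 to (720 - T) minutes past 12:00.
Mirror reads 9:40 = 580 minutes past 12:00.
Actual time: (720 - 580) mod 720 = 140 minutes = 2:20.

Final answer: 2:20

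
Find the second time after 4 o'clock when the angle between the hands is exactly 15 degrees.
At t minutes past 4:00, the hour hand is at 30 x 4 + 0.5t degrees and the minute hand is at 6t degrees.
The smaller angle between them is 15 degrees when |30H - 5.5t| = 15 or |30H - 5.5t| = 345.
With H = 4, solve 30 x 4 - 5.5t = +/- target for each target:
  t = (30 x 4 - 15) / 5.5 = 19.09
  t = (30 x 4 + 15) / 5.5 = 24.55
  t = (30 x 4 - 345) / 5.5 = -40.91 (outside (0, 60))
  t = (30 x 4 + 345) / 5.5 = 84.55 (outside (0, 60))
Valid solutions in (0, 60): {19.09, 24.55} minutes.
The second occurrence is t = 24.55 minutes.
The hands form a 15-degree angle at 24.55 minutes past 4:00.

Final answer: 24.55 minutes past 4:00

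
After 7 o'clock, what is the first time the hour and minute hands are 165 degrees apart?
At t minutes past 7:00, the hour hand is at 30 x 7 + 0.5t degrees and the minute hand is at 6t degrees.
The smaller angle between them is 165 degrees when |30H - 5.5t| = 165 or |30H - 5.5t| = 195.
With H = 7, solve 30 x 7 - 5.5t = +/- target for each target:
  t = (30 x 7 - 165) / 5.5 = 8.18
  t = (30 x 7 + 165) / 5.5 = 68.18 (outside (0, 60))
  t = (30 x 7 - 195) / 5.5 = 2.73
  t = (30 x 7 + 195) / 5.5 = 73.64 (outside (0, 60))
Valid solutions in (0, 60): {2.73, 8.18} minutes.
The first occurrence is t = 2.73 minutes.
The hands form a 165-degree angle at 2.73 minutes past 7:00.

Final answer: 2.73 minutes past 7:00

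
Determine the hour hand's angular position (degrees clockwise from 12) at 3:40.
The hour hand moves 30 degrees per hour and 0.5 degrees per minute.
At 3:40: (3) x 30 + 40 x 0.5 = 90 + 20 = 110 degrees

Final answer: 110 degrees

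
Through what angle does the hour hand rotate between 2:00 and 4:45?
The hour hand moves 0.5 degrees per minute.
Time elapsed: 4:45 - 2:00 = 165 minutes
Angular displacement: 165 x 0.5 = 82.5 degrees

Final answer: 82.5 degrees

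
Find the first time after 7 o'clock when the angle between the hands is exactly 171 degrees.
At t minutes past 7:00, the hour hand is at 30 x 7 + 0.5t degrees and the minute hand is at 6t degrees.
The smaller angle between them is 171 degrees when |30H - 5.5t| = 171 or |30H - 5.5t| = 189.
With H = 7, solve 30 x 7 - 5.5t = +/- target for each target:
  t = (30 x 7 - 171) / 5.5 = 7.09
  t = (30 x 7 + 171) / 5.5 = 69.27 (outside (0, 60))
  t = (30 x 7 - 189) / 5.5 = 3.82
  t = (30 x 7 + 189) / 5.5 = 72.55 (outside (0, 60))
Valid solutions in (0, 60): {3.82, 7.09} minutes.
The first occurrence is t = 3.82 minutes.
The hands form a 171-degree angle at 3.82 minutes past 7:00.

Final answer: 3.82 minutes past 7:00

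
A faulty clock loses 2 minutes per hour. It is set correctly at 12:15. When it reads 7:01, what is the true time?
For every 60 true minutes, the faulty clock advances 58 minutes, so 1 faulty-clock minute corresponds to 60/58 true minutes.
From 12:15 to 7:01 on the faulty dial is 406 minutes.
True elapsed: 406 x 60/58 = 420 minutes = 7 hours.
True time: 12:15 + 7 hours = 7:15.

Final answer: 7:15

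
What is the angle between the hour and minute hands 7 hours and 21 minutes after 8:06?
First find the time 7 hours and 21 minutes after 8:06.
Total minutes: 8 x 60 + 6 + 7 x 60 + 21 = 927.
927 mod 720 = 207 minutes = 3:27.
Now compute the angle at 3:27:
Hour hand: 3 x 30 + 27 x 0.5 = 103.5 degrees
Minute hand: 27 x 6 = 162 degrees
Difference: |103.5 - 162| = 58.5 degrees
The angle is 58.5 degrees

Final answer: 58.5 degrees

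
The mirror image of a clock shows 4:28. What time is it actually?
Reflection across the vertical (12-6) axis maps a hand at angle A degrees to (360 - A) degrees, which sends a reading of T minutes past 12:00 to (720 - T) minutes past 12:00.
Mirror reads 4:28 = 268 minutes past 12:00.
Actual time: (720 - 268) mod 720 = 452 minutes = 7:32.

Final answer: 7:32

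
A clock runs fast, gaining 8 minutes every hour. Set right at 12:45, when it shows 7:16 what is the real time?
For every 60 true minutes, the faulty clock advances 68 minutes, so 1 faulty-clock minute corresponds to 60/68 true minutes.
From 12:45 to 7:16 on the faulty dial is 391 minutes.
True elapsed: 391 x 60/68 = 345 minutes = 5 hours and 45 minutes.
True time: 12:45 + 5 hours and 45 minutes = 6:30.

Final answer: 6:30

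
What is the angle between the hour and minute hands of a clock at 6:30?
Hour hand position: 6 x 30 + 30 x 0.5 = 195 degrees
Minute hand position: 30 x 6 = 180 degrees
Difference: |195 - 180| = 15 degrees
The angle between the hands is 15 degrees

Final answer: 15 degrees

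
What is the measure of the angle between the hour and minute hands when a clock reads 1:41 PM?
Hour hand position: 1 x 30 + 41 x 0.5 = 50.5 degrees
Minute hand position: 41 x 6 = 246 degrees
Difference: |50.5 - 246| = 195.5 degrees
Since 195.5 > 180, the smaller angle is 360 - 195.5 = 164.5 degrees

Final answer: 164.5 degrees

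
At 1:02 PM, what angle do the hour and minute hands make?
Hour hand position: 1 x 30 + 2 x 0.5 = 31 degrees
Minute hand position: 2 x 6 = 12 degrees
Difference: |31 - 12| = 19 degrees
The angle between the hands is 19 degrees

Final answer: 19 degrees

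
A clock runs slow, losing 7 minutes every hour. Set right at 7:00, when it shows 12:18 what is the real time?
For every 60 true minutes, the faulty clock advances 53 minutes, so 1 faulty-clock minute corresponds to 60/53 true minutes.
From 7:00 to 12:18 on the faulty dial is 318 minutes.
True elapsed: 318 x 60/53 = 360 minutes = 6 hours.
True time: 7:00 + 6 hours = 1:00.

Final answer: 1:00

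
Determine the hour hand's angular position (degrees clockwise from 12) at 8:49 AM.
The hour hand moves 30 degrees per hour and 0.5 degrees per minute.
At 8:49: (8) x 30 + 49 x 0.5 = 240 + 24.5 = 264.5 degrees

Final answer: 264.5 degrees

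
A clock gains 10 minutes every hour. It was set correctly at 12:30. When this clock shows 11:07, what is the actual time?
For every 60 true minutes, the faulty clock advances 70 minutes, so 1 faulty-clock minute corresponds to 60/70 true minutes.
From 12:30 to 11:07 on the faulty dial is 637 minutes.
True elapsed: 637 x 60/70 = 546 minutes = 9 hours and 6 minutes.
True time: 12:30 + 9 hours and 6 minutes = 9:36.

Final answer: 9:36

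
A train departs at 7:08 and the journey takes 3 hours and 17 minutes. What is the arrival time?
Starting time: 7:08
Adding 17 minutes to 8 minutes: 8 + 17 = 25 minutes
Adding 3 hours: 7 + 3 = 10
Final time: 10:25

Final answer: 10:25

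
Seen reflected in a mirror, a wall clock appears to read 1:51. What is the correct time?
Reflection across the vertical (12-6) axis maps a hand at angle A degrees to (360 - A) degrees, which sends a reading of T minutes past 12:00 to (720 - T) minutes past 12:00.
Mirror reads 1:51 = 111 minutes past 12:00.
Actual time: (720 - 111) mod 720 = 609 minutes = 10:09.

Final answer: 10:09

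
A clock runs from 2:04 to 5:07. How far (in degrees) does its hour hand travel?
The hour hand moves 0.5 degrees per minute.
Time elapsed: 5:07 - 2:04 = 183 minutes
Angular displacement: 183 x 0.5 = 91.5 degrees

Final answer: 91.5 degrees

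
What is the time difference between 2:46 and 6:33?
From 2:46 to 6:33:
(6 x 60 + 33) - (2 x 60 + 46) = 393 - 166 = 227 minutes
= 3 hours and 47 minutes

Final answer: 3 hours and 47 minutes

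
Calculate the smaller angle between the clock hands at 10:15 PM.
Hour hand position: 10 x 30 + 15 x 0.5 = 307.5 degrees
Minute hand position: 15 x 6 = 90 degrees
Difference: |307.5 - 90| = 217.5 degrees
Since 217.5 > 180, the smaller angle is 360 - 217.5 = 142.5 degrees

Final answer: 142.5 degrees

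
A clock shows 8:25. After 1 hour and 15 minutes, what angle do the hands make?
First find the time 1 hour and 15 minutes after 8:25.
Total minutes: 8 x 60 + 25 + 1 x 60 + 15 = 580.
580 mod 720 = 580 minutes = 9:40.
Now compute the angle at 9:40:
Hour hand: 9 x 30 + 40 x 0.5 = 290 degrees
Minute hand: 40 x 6 = 240 degrees
Difference: |290 - 240| = 50 degrees
The angle is 50 degrees

Final answer: 50 degrees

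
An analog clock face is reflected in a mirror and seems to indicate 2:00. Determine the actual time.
Reflection across the vertical (12-6) axis maps a hand at angle A degrees to (360 - A) degrees, which sends a reading of T minutes past 12:00 to (720 - T) minutes past 12:00.
Mirror reads 2:00 = 120 minutes past 12:00.
Actual time: (720 - 120) mod 720 = 600 minutes = 10:00.

Final answer: 10:00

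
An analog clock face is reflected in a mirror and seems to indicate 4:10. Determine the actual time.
Reflection across the vertical (12-6) axis maps a hand at angle A degrees to (360 - A) degrees, which sends a reading of T minutes past 12:00 to (720 - T) minutes past 12:00.
Mirror reads 4:10 = 250 minutes past 12:00.
Actual time: (720 - 250) mod 720 = 470 minutes = 7:50.

Final answer: 7:50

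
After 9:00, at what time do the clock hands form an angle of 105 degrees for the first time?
At t minutes past 9:00, the hour hand is at 30 x 9 + 0.5t degrees and the minute hand is at 6t degrees.
The smaller angle between them is 105 degrees when |30H - 5.5t| = 105 or |30H - 5.5t| = 255.
With H = 9, solve 30 x 9 - 5.5t = +/- target for each target:
  t = (30 x 9 - 105) / 5.5 = 30
  t = (30 x 9 + 105) / 5.5 = 68.18 (outside (0, 60))
  t = (30 x 9 - 255) / 5.5 = 2.73
  t = (30 x 9 + 255) / 5.5 = 95.45 (outside (0, 60))
Valid solutions in (0, 60): {2.73, 30} minutes.
The first occurrence is t = 2.73 minutes.
The hands form a 105-degree angle at 2.73 minutes past 9:00.

Final answer: 2.73 minutes past 9:00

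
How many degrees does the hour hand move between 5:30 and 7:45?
The hour hand moves 0.5 degrees per minute.
Time elapsed: 7:45 - 5:30 = 135 minutes
Angular displacement: 135 x 0.5 = 67.5 degrees

Final answer: 67.5 degrees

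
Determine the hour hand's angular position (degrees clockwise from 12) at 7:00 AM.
The hour hand moves 30 degrees per hour and 0.5 degrees per minute.
At 7:00: (7) x 30 + 0 x 0.5 = 210 + 0 = 210 degrees

Final answer: 210 degrees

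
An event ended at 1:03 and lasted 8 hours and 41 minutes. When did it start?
Starting time: 1:03 = 63 total minutes past 12:00
Subtracting: 8 hours and 41 minutes = 521 minutes
63 - 521 = -458 (negative, add 12 hours = 720) = 262 minutes
= 4 hours and 22 minutes past 12:00 = 4:22

Final answer: 4:22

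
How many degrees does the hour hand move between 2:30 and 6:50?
The hour hand moves 0.5 degrees per minute.
Time elapsed: 6:50 - 2:30 = 260 minutes
Angular displacement: 260 x 0.5 = 130 degrees

Final answer: 130 degrees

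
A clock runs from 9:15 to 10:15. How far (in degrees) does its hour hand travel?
The hour hand moves 0.5 degrees per minute.
Time elapsed: 10:15 - 9:15 = 60 minutes
Angular displacement: 60 x 0.5 = 30 degrees

Final answer: 30 degrees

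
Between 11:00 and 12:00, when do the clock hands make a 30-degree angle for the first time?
At t minutes past 11:00, the hour hand is at 30 x 11 + 0.5t degrees and the minute hand is at 6t degrees.
The smaller angle between them is 30 degrees when |30H - 5.5t| = 30 or |30H - 5.5t| = 330.
With H = 11, solve 30 x 11 - 5.5t = +/- target for each target:
  t = (30 x 11 - 30) / 5.5 = 54.55
  t = (30 x 11 + 30) / 5.5 = 65.45 (outside (0, 60))
  t = (30 x 11 - 330) / 5.5 = 0 (outside (0, 60))
  t = (30 x 11 + 330) / 5.5 = 120 (outside (0, 60))
Valid solutions in (0, 60): {54.55} minutes.
The first occurrence is t = 54.55 minutes.
The hands form a 30-degree angle at 54.55 minutes past 11:00.

Final answer: 54.55 minutes past 11:00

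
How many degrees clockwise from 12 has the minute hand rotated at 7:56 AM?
The minute hand moves 6 degrees per minute.
At 7:56: 56 x 6 = 336 degrees

Final answer: 336 degrees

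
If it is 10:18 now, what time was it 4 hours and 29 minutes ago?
Starting time: 10:18 = 618 total minutes past 12:00
Subtracting: 4 hours and 29 minutes = 269 minutes
618 - 269 = 349 minutes
= 5 hours and 49 minutes past 12:00 = 5:49

Final answer: 5:49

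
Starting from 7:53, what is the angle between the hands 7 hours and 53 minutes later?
First find the time 7 hours and 53 minutes after 7:53.
Total minutes: 7 x 60 + 53 + 7 x 60 + 53 = 946.
946 mod 720 = 226 minutes = 3:46.
Now compute the angle at 3:46:
Hour hand: 3 x 30 + 46 x 0.5 = 113 degrees
Minute hand: 46 x 6 = 276 degrees
Difference: |113 - 276| = 163 degrees
The angle is 163 degrees

Final answer: 163 degrees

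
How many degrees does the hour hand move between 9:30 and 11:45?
The hour hand moves 0.5 degrees per minute.
Time elapsed: 11:45 - 9:30 = 135 minutes
Angular displacement: 135 x 0.5 = 67.5 degrees

Final answer: 67.5 degrees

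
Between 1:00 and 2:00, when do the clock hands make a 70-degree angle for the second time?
At t minutes past 1:00, the hour hand is at 30 x 1 + 0.5t degrees and the minute hand is at 6t degrees.
The smaller angle between them is 70 degrees when |30H - 5.5t| = 70 or |30H - 5.5t| = 290.
With H = 1, solve 30 x 1 - 5.5t = +/- target for each target:
  t = (30 x 1 - 70) / 5.5 = -7.27 (outside (0, 60))
  t = (30 x 1 + 70) / 5.5 = 18.18
  t = (30 x 1 - 290) / 5.5 = -47.27 (outside (0, 60))
  t = (30 x 1 + 290) / 5.5 = 58.18
Valid solutions in (0, 60): {18.18, 58.18} minutes.
The second occurrence is t = 58.18 minutes.
The hands form a 70-degree angle at 58.18 minutes past 1:00.

Final answer: 58.18 minutes past 1:00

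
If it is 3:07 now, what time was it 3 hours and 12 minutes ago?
Starting time: 3:07 = 187 total minutes past 12:00
Subtracting: 3 hours and 12 minutes = 192 minutes
187 - 192 = -5 (negative, add 12 hours = 720) = 715 minutes
= 11 hours and 55 minutes past 12:00 = 11:55

Final answer: 11:55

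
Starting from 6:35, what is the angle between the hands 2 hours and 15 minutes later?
First find the time 2 hours and 15 minutes after 6:35.
Total minutes: 6 x 60 + 35 + 2 x 60 + 15 = 530.
530 mod 720 = 530 minutes = 8:50.
Now compute the angle at 8:50:
Hour hand: 8 x 30 + 50 x 0.5 = 265 degrees
Minute hand: 50 x 6 = 300 degrees
Difference: |265 - 300| = 35 degrees
The angle is 35 degrees

Final answer: 35 degrees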